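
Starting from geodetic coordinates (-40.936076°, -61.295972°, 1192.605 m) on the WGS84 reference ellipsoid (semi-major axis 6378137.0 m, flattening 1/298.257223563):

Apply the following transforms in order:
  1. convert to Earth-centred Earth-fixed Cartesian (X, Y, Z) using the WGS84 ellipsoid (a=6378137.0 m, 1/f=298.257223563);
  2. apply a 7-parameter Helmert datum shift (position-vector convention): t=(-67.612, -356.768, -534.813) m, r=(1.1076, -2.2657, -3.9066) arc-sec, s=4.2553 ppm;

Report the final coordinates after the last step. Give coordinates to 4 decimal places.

X=2317834.2095 m, Y=-4233469.1345 m, Z=-4158394.1328 m

start: φ=-40.936076°, λ=-61.295972°, h=1192.605 m
→ ECEF (a=6378137.000, f=1/298.257223563): X=2317926.4599, Y=-4233072.7793, Z=-4157844.3573
→ Helmert 7p (PV): X=2317834.2095, Y=-4233469.1345, Z=-4158394.1328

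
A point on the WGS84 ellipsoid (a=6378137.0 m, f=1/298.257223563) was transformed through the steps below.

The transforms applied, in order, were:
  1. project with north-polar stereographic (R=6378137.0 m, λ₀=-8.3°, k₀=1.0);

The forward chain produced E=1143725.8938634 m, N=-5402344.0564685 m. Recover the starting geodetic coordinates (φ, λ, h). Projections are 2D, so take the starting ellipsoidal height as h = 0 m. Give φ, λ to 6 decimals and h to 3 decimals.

start: E=1143725.8939, N=-5402344.0565 m
→ stereo⁻¹: φ=43.18522400°, λ=3.65354000°

φ=43.185224°, λ=3.653540°, h=0.000 m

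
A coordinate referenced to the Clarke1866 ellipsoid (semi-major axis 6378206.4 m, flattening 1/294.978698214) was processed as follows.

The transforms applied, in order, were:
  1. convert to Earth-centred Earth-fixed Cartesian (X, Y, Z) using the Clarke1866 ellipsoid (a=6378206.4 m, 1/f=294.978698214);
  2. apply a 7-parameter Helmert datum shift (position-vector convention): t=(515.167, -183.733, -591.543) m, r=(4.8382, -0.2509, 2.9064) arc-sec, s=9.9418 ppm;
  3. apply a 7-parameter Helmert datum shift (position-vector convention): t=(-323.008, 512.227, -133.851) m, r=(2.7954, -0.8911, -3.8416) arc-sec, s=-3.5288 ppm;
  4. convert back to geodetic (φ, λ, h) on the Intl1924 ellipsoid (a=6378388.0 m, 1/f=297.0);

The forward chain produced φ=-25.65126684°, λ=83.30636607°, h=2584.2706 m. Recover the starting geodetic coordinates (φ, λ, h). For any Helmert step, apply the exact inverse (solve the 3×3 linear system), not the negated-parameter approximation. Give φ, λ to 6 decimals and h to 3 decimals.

φ=-25.649911°, λ=83.308177°, h=2124.699 m

start: φ=-25.651267°, λ=83.306366°, h=2584.271 m
→ ECEF (a=6378388.000, f=1/297.0): X=670889.4410, Y=5716490.9587, Z=-2745441.9742
→ Helmert⁻¹: X=671096.4992, Y=5715974.1942, Z=-2745398.1758
→ Helmert⁻¹: X=670651.8690, Y=5716027.2636, Z=-2744914.2371
→ geod (Bowring, a=6378206.400): φ=-25.64991100°, λ=83.30817700°, h=2124.6990 m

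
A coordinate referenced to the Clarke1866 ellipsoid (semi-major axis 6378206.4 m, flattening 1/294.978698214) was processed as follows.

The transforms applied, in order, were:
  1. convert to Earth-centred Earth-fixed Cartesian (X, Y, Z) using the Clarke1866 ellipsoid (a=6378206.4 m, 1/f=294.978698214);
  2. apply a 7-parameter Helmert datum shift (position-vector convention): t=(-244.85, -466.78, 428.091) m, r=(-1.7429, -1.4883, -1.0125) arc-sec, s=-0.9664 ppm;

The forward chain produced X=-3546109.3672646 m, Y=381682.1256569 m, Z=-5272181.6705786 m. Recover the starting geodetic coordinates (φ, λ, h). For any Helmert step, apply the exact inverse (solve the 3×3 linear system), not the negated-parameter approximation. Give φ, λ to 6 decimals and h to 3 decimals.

start: X=-3546109.3673, Y=381682.1257, Z=-5272181.6706 m
→ Helmert⁻¹: X=-3545907.8642, Y=382176.4214, Z=-5272586.0423
→ geod (Bowring, a=6378206.400): φ=-56.10538200°, λ=173.84843200°, h=2159.7820 m

φ=-56.105382°, λ=173.848432°, h=2159.782 m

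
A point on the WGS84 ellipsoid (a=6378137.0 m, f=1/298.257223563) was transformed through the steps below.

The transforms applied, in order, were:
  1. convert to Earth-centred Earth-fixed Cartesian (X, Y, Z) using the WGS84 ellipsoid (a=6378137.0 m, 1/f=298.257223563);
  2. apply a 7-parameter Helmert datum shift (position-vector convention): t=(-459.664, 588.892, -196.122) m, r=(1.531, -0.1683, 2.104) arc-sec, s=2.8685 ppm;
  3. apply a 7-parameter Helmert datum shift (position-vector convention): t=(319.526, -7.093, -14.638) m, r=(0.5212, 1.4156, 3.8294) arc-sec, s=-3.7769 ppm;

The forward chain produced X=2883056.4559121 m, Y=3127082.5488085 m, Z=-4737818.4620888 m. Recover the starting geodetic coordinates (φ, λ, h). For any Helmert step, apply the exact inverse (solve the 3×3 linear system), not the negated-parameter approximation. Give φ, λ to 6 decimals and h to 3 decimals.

φ=-48.276902°, λ=47.316006°, h=271.286 m

start: X=2883056.4559, Y=3127082.5488, Z=-4737818.4621 m
→ Helmert⁻¹: X=2882838.3883, Y=3127035.9596, Z=-4737809.8349
→ Helmert⁻¹: X=2883317.8065, Y=3126373.5232, Z=-4737625.6812
→ geod (Bowring, a=6378137.000): φ=-48.27690200°, λ=47.31600600°, h=271.2860 m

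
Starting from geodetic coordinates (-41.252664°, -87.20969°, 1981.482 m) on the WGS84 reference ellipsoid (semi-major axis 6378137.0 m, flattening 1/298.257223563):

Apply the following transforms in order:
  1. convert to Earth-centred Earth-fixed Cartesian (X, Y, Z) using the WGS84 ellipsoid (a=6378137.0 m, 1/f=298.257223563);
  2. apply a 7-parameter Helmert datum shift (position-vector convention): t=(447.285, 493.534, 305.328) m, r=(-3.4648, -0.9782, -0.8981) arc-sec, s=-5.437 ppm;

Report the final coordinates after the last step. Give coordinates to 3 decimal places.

start: φ=-41.252664°, λ=-87.209690°, h=1981.482 m
→ ECEF (a=6378137.000, f=1/298.257223563): X=233844.5462, Y=-4797929.8478, Z=-4184866.1997
→ Helmert 7p (PV): X=234289.5156, Y=-4797481.5419, Z=-4184456.4153

X=234289.516 m, Y=-4797481.542 m, Z=-4184456.415 m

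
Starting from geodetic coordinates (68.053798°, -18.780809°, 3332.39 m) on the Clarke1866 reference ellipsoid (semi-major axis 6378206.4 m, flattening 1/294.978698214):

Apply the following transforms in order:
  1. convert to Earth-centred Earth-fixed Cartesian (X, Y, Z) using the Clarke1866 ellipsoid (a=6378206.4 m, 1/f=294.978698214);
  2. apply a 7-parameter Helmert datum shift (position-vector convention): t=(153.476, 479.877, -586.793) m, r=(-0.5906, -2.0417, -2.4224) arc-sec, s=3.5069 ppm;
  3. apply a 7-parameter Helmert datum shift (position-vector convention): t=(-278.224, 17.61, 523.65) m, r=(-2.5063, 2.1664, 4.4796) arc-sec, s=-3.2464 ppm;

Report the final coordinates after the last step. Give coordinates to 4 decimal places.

X=2264512.0495 m, Y=-769486.4971 m, Z=5896190.4960 m

start: φ=68.053798°, λ=-18.780809°, h=3332.390 m
→ ECEF (a=6378206.400, f=1/294.978698214): X=2264624.9789, Y=-770094.8907, Z=5896241.9146
→ Helmert 7p (PV): X=2264718.9888, Y=-769627.4277, Z=5895700.4205
→ Helmert 7p (PV): X=2264512.0495, Y=-769486.4971, Z=5896190.4960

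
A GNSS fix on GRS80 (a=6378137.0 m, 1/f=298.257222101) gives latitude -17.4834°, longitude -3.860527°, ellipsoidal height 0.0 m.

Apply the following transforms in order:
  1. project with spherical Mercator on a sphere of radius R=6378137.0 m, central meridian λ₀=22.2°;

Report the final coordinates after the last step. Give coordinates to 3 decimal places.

E=-2901044.595 m, N=-1977169.008 m

start: φ=-17.483400°, λ=-3.860527°, h=0.000 m
→ merc (R=6378137.0, λ₀=22.2°): E=-2901044.5954, N=-1977169.0075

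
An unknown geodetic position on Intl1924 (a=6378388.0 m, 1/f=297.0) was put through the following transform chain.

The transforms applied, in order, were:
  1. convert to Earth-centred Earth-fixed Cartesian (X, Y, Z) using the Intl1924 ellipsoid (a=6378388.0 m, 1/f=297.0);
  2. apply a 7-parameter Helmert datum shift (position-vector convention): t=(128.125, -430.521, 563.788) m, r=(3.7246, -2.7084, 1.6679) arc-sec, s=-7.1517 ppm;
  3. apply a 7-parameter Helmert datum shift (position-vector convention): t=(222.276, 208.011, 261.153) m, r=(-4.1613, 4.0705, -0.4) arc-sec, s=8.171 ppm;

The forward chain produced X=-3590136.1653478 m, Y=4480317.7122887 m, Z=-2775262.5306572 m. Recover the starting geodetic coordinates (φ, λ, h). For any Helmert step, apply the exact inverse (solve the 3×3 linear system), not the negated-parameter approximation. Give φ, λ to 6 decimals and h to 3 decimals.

φ=-25.955504°, λ=128.706454°, h=3269.058 m

start: X=-3590136.1653, Y=4480317.7123, Z=-2775262.5307 m
→ Helmert⁻¹: X=-3590283.0206, Y=4480122.1262, Z=-2775481.4725
→ Helmert⁻¹: X=-3590437.0446, Y=4480563.5950, Z=-2776098.8763
→ geod (Bowring, a=6378388.000): φ=-25.95550400°, λ=128.70645400°, h=3269.0580 m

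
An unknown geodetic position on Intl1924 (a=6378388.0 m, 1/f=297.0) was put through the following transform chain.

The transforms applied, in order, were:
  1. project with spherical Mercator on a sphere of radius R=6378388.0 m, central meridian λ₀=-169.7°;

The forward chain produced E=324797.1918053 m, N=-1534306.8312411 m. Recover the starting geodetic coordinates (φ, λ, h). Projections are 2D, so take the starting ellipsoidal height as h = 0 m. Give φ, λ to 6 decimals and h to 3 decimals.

φ=-13.651346°, λ=-166.782412°, h=0.000 m

start: E=324797.1918, N=-1534306.8312 m
→ merc⁻¹: φ=-13.65134600°, λ=-166.78241200°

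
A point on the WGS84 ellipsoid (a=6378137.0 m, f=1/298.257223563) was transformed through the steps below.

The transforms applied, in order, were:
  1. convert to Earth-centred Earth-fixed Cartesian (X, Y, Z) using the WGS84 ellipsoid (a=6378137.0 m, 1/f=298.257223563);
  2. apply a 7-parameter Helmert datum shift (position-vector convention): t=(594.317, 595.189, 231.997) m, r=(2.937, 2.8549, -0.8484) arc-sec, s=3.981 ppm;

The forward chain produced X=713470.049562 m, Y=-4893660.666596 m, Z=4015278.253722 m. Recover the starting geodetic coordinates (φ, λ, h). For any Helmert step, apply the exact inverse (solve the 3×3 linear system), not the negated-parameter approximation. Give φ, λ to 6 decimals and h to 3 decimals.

start: X=713470.0496, Y=-4893660.6666, Z=4015278.2537 m
→ Helmert⁻¹: X=712837.4522, Y=-4894176.2686, Z=4015109.8273
→ geod (Bowring, a=6378137.000): φ=39.25878600°, λ=-81.71313300°, h=800.2110 m

φ=39.258786°, λ=-81.713133°, h=800.211 m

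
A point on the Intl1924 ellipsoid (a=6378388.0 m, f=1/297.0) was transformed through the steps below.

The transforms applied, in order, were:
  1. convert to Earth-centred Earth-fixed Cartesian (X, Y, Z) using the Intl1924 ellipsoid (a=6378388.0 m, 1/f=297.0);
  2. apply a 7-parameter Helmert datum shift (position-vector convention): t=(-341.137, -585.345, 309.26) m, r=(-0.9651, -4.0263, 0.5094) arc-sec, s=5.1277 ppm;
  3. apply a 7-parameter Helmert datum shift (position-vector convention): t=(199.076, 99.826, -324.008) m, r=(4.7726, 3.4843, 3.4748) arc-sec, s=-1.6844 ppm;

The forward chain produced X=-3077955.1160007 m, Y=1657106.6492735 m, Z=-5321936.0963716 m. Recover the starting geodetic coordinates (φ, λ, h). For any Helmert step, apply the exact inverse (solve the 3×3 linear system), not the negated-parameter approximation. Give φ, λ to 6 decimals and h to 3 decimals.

start: X=-3077955.1160, Y=1657106.6493, Z=-5321936.0964 m
→ Helmert⁻¹: X=-3078041.5673, Y=1656938.3331, Z=-5321711.3861
→ Helmert⁻¹: X=-3077784.4396, Y=1657547.6808, Z=-5321925.5224
→ geod (Bowring, a=6378388.000): φ=-56.87781100°, λ=151.69521600°, h=3985.1030 m

φ=-56.877811°, λ=151.695216°, h=3985.103 m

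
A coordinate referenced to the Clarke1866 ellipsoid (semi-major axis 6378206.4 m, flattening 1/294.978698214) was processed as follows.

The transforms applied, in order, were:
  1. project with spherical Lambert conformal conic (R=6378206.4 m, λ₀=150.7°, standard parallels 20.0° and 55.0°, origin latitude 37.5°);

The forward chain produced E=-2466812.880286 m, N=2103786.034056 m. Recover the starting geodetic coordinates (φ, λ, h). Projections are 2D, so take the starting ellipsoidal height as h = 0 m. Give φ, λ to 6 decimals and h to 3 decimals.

φ=52.350069°, λ=112.843082°, h=0.000 m

start: E=-2466812.8803, N=2103786.0341 m
→ lcc⁻¹: φ=52.35006900°, λ=112.84308200°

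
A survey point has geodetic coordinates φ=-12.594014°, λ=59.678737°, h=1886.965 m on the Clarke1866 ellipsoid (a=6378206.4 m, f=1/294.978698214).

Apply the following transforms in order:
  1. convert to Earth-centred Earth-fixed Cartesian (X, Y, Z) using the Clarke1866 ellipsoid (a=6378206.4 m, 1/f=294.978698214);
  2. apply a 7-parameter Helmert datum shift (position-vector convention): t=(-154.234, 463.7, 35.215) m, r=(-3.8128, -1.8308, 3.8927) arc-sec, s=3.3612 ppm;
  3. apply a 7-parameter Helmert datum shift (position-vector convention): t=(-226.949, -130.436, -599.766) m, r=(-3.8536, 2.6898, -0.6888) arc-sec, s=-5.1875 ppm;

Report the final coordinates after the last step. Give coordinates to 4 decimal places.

X=3143508.7941 m, Y=5376025.6199 m, Z=-1382707.7045 m

start: φ=-12.594014°, λ=59.678737°, h=1886.965 m
→ ECEF (a=6378206.400, f=1/294.978698214): X=3143984.9725, Y=5375704.7039, Z=-1381932.7753
→ Helmert 7p (PV): X=3143752.1196, Y=5376220.2622, Z=-1381973.6693
→ Helmert 7p (PV): X=3143508.7941, Y=5376025.6199, Z=-1382707.7045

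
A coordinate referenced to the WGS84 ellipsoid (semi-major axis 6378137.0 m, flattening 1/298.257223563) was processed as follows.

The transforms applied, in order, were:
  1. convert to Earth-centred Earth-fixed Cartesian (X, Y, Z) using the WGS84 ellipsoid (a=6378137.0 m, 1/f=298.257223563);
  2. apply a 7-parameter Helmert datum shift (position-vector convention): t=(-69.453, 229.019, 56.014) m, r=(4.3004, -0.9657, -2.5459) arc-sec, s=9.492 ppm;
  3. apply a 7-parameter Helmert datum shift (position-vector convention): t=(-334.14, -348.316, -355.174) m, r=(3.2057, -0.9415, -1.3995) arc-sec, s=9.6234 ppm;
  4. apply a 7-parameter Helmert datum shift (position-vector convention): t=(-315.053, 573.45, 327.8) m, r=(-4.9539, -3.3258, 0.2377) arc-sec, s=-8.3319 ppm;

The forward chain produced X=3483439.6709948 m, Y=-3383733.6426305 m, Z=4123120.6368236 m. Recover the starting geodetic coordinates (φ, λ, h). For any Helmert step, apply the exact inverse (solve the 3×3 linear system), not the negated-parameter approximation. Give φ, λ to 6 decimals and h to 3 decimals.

start: X=3483439.6710, Y=-3383733.6426, Z=4123120.6368 m
→ Helmert⁻¹: X=3483846.3243, Y=-3384438.3208, Z=4122689.7298
→ Helmert⁻¹: X=3484188.7148, Y=-3383969.7196, Z=4123041.9154
→ Helmert⁻¹: X=3484286.1675, Y=-3384037.6498, Z=4123001.0070
→ geod (Bowring, a=6378137.000): φ=40.51620600°, λ=-44.16378300°, h=1959.2730 m

φ=40.516206°, λ=-44.163783°, h=1959.273 m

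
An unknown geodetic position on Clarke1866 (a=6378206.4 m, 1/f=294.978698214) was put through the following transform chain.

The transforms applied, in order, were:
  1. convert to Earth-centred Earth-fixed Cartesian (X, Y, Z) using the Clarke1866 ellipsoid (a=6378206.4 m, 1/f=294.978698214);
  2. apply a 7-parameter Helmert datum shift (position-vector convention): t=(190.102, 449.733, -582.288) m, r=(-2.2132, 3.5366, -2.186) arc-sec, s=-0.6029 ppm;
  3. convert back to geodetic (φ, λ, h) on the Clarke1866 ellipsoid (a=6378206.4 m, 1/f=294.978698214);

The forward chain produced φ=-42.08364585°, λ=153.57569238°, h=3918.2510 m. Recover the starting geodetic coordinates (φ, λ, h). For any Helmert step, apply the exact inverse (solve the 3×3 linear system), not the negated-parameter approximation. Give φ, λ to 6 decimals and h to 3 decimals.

φ=-42.080544°, λ=153.581300°, h=3509.905 m

start: φ=-42.083646°, λ=153.575692°, h=3918.251 m
→ ECEF (a=6378206.400, f=1/294.978698214): X=-4248196.5657, Y=2111069.9667, Z=-4254929.2651
→ Helmert⁻¹: X=-4248338.6519, Y=2110622.1315, Z=-4254399.7370
→ geod (Bowring, a=6378206.400): φ=-42.08054400°, λ=153.58130000°, h=3509.9050 m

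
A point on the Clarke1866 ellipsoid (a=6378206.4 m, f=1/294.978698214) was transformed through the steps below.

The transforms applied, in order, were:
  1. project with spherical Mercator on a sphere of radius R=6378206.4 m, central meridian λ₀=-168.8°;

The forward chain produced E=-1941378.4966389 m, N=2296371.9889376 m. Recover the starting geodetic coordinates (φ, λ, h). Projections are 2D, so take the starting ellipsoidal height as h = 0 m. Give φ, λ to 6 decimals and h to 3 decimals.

φ=20.196697°, λ=173.760490°, h=0.000 m

start: E=-1941378.4966, N=2296371.9889 m
→ merc⁻¹: φ=20.19669700°, λ=173.76049000°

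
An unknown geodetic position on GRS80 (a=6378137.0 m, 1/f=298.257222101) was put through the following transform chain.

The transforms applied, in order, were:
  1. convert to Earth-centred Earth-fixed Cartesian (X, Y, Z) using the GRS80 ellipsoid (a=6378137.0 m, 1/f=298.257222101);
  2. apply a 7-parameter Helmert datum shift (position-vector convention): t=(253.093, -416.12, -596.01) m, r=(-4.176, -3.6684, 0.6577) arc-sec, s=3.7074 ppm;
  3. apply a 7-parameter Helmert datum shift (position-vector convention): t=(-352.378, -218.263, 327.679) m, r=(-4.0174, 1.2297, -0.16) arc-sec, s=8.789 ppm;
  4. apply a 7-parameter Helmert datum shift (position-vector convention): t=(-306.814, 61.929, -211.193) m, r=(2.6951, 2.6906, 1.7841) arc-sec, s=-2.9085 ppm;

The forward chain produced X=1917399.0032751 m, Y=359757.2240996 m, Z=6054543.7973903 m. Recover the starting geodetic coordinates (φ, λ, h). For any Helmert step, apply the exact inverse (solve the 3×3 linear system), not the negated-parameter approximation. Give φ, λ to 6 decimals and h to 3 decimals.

φ=72.249692°, λ=10.635795°, h=2875.601 m

start: X=1917399.0033, Y=359757.2241, Z=6054543.7974 m
→ Helmert⁻¹: X=1917635.5256, Y=359758.8678, Z=6054792.9144
→ Helmert⁻¹: X=1917934.6724, Y=359857.5332, Z=6054430.4663
→ Helmert⁻¹: X=1917783.3053, Y=360143.6144, Z=6054977.2118
→ geod (Bowring, a=6378137.000): φ=72.24969200°, λ=10.63579500°, h=2875.6010 m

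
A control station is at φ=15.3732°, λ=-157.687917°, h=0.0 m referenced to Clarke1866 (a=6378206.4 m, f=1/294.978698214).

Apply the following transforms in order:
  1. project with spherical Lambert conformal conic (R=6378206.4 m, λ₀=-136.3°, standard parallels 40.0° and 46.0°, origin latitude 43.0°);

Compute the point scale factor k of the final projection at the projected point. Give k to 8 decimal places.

start: φ=15.373200°, λ=-157.687917°, h=0.000 m
→ into lcc (λ₀=-136.3°): φ=15.37320000°, λ−λ₀=-21.38791700°
scale k = 1.11088026

1.11088026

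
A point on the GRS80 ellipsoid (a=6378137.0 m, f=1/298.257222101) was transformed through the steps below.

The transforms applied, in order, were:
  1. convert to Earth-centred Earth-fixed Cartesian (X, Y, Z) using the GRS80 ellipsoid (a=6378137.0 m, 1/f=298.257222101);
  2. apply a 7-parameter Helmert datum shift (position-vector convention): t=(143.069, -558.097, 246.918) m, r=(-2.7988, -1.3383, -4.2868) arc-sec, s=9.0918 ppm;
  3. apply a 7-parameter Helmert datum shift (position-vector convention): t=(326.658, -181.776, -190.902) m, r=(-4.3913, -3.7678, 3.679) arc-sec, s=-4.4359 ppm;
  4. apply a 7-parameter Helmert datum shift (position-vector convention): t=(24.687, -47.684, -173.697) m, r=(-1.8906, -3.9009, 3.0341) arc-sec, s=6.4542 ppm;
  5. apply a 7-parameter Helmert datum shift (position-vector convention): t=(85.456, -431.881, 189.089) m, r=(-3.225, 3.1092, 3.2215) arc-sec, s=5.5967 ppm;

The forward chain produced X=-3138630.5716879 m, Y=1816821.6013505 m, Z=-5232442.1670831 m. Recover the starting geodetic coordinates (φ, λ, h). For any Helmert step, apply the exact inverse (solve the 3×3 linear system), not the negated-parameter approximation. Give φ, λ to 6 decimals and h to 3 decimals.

φ=-55.443511°, λ=149.918519°, h=3255.233 m

start: X=-3138630.5717, Y=1816821.6014, Z=-5232442.1671 m
→ Helmert⁻¹: X=-3138591.2015, Y=1817374.1444, Z=-5232620.8663
→ Helmert⁻¹: X=-3138667.8508, Y=1817504.2265, Z=-5232337.3804
→ Helmert⁻¹: X=-3139071.5825, Y=1817861.4439, Z=-5232073.6454
→ Helmert⁻¹: X=-3139257.8507, Y=1818408.7611, Z=-5232227.9503
→ geod (Bowring, a=6378137.000): φ=-55.44351100°, λ=149.91851900°, h=3255.2330 m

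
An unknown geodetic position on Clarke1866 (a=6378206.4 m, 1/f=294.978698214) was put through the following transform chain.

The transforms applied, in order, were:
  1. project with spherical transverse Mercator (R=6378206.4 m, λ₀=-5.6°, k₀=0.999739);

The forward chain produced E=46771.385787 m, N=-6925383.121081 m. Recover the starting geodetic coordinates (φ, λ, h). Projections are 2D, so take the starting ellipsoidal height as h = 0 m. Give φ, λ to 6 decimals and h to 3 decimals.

start: E=46771.3858, N=-6925383.1211 m
→ tm⁻¹: φ=-62.22441300°, λ=-4.69815300°

φ=-62.224413°, λ=-4.698153°, h=0.000 m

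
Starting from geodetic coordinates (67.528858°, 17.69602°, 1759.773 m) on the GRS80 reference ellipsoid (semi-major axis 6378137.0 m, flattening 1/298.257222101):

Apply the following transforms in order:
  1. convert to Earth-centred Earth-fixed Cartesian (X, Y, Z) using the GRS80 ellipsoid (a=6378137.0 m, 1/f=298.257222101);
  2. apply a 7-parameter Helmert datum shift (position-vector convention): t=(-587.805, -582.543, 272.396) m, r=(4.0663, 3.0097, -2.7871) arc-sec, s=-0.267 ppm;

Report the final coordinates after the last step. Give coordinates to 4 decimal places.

start: φ=67.528858°, λ=17.696020°, h=1759.773 m
→ ECEF (a=6378137.000, f=1/298.257222101): X=2329794.4238, Y=743353.9288, Z=5872834.3827
→ Helmert 7p (PV): X=2329301.7342, Y=742623.9296, Z=5873085.8701

X=2329301.7342 m, Y=742623.9296 m, Z=5873085.8701 m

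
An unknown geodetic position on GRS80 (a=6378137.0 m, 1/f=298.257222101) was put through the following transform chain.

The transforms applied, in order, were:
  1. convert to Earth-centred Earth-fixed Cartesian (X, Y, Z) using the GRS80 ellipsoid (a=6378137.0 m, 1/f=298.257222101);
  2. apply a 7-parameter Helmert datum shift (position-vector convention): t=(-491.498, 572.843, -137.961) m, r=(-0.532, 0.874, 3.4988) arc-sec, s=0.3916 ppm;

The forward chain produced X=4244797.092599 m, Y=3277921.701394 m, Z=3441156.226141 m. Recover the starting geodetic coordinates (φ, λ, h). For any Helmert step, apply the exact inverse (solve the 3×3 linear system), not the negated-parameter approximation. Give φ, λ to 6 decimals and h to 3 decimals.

start: X=4244797.0926, Y=3277921.7014, Z=3441156.2261 m
→ Helmert⁻¹: X=4245327.9375, Y=3277266.6870, Z=3441319.2809
→ geod (Bowring, a=6378137.000): φ=32.86186600°, λ=37.66707100°, h=403.0560 m

φ=32.861866°, λ=37.667071°, h=403.056 m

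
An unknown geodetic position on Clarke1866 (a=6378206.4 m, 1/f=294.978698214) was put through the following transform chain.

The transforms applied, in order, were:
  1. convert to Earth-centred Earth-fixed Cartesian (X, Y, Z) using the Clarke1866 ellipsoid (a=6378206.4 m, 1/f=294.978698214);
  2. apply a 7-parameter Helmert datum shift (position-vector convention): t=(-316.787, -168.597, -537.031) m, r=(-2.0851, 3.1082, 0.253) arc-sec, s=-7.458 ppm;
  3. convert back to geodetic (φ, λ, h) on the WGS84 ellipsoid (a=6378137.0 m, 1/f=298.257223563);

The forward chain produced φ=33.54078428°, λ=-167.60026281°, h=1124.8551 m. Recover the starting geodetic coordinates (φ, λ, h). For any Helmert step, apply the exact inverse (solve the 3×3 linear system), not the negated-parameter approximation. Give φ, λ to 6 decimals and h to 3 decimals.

start: φ=33.540784°, λ=-167.600263°, h=1124.855 m
→ ECEF (a=6378137.000, f=1/298.257223563): X=-5198352.3170, Y=-1142906.8857, Z=3504727.0298
→ Helmert⁻¹: X=-5198128.5187, Y=-1142775.8689, Z=3505200.3206
→ geod (Bowring, a=6378206.400): φ=33.54754200°, λ=-167.60112300°, h=1183.8380 m

φ=33.547542°, λ=-167.601123°, h=1183.838 m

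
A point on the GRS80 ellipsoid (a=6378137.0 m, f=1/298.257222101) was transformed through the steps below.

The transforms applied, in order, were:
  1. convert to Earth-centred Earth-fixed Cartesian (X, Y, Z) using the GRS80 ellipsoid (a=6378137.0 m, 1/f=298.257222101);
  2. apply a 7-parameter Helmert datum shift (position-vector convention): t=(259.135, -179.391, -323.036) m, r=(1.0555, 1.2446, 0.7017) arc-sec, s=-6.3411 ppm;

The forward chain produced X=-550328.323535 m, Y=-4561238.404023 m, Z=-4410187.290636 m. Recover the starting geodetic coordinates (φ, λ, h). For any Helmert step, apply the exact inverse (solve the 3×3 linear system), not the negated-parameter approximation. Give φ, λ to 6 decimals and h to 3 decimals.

start: X=-550328.3235, Y=-4561238.4040, Z=-4410187.2906 m
→ Helmert⁻¹: X=-550579.8574, Y=-4561108.6285, Z=-4409872.2003
→ geod (Bowring, a=6378137.000): φ=-44.01938600°, λ=-96.88297700°, h=332.9460 m

φ=-44.019386°, λ=-96.882977°, h=332.946 m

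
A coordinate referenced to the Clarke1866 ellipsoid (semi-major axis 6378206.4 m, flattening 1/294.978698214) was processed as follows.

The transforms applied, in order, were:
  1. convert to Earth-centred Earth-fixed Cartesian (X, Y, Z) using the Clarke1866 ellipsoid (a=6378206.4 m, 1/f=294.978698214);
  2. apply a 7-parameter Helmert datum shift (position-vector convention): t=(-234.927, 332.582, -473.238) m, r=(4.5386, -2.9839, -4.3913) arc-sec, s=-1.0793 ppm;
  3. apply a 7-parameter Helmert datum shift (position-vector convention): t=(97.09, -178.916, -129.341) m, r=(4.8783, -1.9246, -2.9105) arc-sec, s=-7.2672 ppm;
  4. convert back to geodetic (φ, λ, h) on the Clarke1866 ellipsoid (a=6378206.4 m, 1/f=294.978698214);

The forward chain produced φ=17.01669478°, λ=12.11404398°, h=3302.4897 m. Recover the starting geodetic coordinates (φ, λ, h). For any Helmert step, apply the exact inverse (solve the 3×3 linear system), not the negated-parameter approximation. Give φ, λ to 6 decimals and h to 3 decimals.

start: φ=17.016695°, λ=12.114044°, h=3302.490 m
→ ECEF (a=6378206.400, f=1/294.978698214): X=5967969.4171, Y=1280951.9262, Z=1855454.0693
→ Helmert⁻¹: X=5967914.9311, Y=1281268.2468, Z=1855510.9075
→ Helmert⁻¹: X=5968155.8730, Y=1281104.9433, Z=1855871.6221
→ geod (Bowring, a=6378206.400): φ=17.01973400°, λ=12.11508100°, h=3629.7250 m

φ=17.019734°, λ=12.115081°, h=3629.725 m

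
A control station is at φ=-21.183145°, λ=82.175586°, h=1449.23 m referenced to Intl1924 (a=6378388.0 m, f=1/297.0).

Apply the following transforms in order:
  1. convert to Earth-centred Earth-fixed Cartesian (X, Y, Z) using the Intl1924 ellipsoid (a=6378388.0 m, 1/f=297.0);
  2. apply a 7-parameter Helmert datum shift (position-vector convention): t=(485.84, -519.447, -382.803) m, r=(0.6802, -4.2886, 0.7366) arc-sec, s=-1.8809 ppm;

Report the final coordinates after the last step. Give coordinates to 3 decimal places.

start: φ=-21.183145°, λ=82.175586°, h=1449.230 m
→ ECEF (a=6378388.000, f=1/297.0): X=810205.2199, Y=5895956.9143, Z=-2290866.8516
→ Helmert 7p (PV): X=810716.1117, Y=5895436.8255, Z=-2291209.0571

X=810716.112 m, Y=5895436.826 m, Z=-2291209.057 m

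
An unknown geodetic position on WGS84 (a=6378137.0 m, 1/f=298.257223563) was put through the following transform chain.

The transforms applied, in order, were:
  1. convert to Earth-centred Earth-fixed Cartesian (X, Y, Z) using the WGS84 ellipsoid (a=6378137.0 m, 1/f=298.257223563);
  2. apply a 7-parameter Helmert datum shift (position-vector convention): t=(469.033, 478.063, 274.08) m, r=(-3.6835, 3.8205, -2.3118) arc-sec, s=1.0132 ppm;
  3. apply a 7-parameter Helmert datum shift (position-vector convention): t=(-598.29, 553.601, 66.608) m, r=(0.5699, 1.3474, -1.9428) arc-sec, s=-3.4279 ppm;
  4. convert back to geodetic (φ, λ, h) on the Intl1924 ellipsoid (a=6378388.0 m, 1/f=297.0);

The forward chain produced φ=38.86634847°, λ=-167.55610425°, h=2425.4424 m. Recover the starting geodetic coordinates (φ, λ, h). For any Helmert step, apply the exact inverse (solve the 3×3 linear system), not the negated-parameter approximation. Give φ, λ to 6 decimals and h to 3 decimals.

start: φ=38.866348°, λ=-167.556104°, h=2425.442 m
→ ECEF (a=6378388.000, f=1/297.0): X=-4857893.4493, Y=-1071979.4695, Z=3982362.9449
→ Helmert⁻¹: X=-4857327.7209, Y=-1072571.4952, Z=3982281.2214
→ Helmert⁻¹: X=-4857853.5578, Y=-1073174.0265, Z=3981893.9633
→ geod (Bowring, a=6378137.000): φ=38.86102200°, λ=-167.54257100°, h=2516.4750 m

φ=38.861022°, λ=-167.542571°, h=2516.475 m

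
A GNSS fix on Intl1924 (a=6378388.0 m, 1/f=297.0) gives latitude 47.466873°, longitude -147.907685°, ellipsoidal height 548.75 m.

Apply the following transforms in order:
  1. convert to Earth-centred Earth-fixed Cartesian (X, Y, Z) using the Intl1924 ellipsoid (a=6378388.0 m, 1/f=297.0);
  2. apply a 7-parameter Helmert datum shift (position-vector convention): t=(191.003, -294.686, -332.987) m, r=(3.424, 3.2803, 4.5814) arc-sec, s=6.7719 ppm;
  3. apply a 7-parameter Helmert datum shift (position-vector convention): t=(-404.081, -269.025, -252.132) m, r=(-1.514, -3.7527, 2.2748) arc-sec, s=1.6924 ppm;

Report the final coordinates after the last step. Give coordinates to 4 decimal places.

X=-3660186.3908 m, Y=-2295982.7244 m, Z=4676924.8279 m

start: φ=47.466873°, λ=-147.907685°, h=548.750 m
→ ECEF (a=6378388.000, f=1/297.0): X=-3660007.9254, Y=-2295234.6139, Z=4677499.9829
→ Helmert 7p (PV): X=-3659716.3388, Y=-2295703.7840, Z=4677218.7770
→ Helmert 7p (PV): X=-3660186.3908, Y=-2295982.7244, Z=4676924.8279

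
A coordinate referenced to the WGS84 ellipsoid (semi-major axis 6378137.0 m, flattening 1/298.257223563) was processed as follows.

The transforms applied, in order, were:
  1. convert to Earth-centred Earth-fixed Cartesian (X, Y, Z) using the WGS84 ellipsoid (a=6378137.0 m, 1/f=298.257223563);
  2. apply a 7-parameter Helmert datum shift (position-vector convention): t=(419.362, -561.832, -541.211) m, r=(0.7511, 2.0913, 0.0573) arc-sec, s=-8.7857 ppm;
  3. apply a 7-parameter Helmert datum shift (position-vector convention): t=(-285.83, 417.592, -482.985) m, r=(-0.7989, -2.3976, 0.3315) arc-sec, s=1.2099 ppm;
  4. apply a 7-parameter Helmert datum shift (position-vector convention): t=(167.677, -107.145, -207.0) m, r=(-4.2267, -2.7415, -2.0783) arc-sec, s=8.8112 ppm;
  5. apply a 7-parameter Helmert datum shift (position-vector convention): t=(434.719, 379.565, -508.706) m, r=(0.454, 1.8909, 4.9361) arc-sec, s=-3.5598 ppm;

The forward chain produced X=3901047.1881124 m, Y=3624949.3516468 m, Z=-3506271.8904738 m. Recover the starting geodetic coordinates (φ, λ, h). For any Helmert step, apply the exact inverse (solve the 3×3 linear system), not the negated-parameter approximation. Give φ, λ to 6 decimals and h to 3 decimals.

φ=-33.528236°, λ=42.903130°, h=2805.265 m

start: X=3901047.1881, Y=3624949.3516, Z=-3506271.8905 m
→ Helmert⁻¹: X=3900745.2300, Y=3624481.6248, Z=-3505747.8825
→ Helmert⁻¹: X=3900460.0708, Y=3624667.9668, Z=-3505487.5611
→ Helmert⁻¹: X=3900706.2639, Y=3624253.2964, Z=-3505031.6395
→ Helmert⁻¹: X=3900357.7077, Y=3624833.1303, Z=-3504494.8724
→ geod (Bowring, a=6378137.000): φ=-33.52823600°, λ=42.90313000°, h=2805.2650 m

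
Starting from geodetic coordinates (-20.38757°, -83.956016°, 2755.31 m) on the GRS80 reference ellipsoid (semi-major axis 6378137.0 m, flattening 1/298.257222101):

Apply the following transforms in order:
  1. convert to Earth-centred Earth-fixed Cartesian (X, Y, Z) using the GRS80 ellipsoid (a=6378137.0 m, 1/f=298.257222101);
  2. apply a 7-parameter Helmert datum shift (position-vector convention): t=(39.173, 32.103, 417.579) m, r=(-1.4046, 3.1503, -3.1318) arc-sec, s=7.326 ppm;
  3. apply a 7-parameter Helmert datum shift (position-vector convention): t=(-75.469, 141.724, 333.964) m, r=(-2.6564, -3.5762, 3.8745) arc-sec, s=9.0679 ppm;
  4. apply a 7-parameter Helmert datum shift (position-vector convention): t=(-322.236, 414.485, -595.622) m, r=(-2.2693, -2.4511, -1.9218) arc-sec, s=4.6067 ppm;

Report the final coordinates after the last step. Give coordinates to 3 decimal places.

start: φ=-20.387570°, λ=-83.956016°, h=2755.310 m
→ ECEF (a=6378137.000, f=1/298.257222101): X=630025.4025, Y=-5950347.1913, Z=-2208925.7291
→ Helmert 7p (PV): X=629945.1066, Y=-5950383.2887, Z=-2208493.4349
→ Helmert 7p (PV): X=630025.4145, Y=-5950312.1317, Z=-2208091.9420
→ Helmert 7p (PV): X=629676.8801, Y=-5949955.2213, Z=-2208624.7843

X=629676.880 m, Y=-5949955.221 m, Z=-2208624.784 m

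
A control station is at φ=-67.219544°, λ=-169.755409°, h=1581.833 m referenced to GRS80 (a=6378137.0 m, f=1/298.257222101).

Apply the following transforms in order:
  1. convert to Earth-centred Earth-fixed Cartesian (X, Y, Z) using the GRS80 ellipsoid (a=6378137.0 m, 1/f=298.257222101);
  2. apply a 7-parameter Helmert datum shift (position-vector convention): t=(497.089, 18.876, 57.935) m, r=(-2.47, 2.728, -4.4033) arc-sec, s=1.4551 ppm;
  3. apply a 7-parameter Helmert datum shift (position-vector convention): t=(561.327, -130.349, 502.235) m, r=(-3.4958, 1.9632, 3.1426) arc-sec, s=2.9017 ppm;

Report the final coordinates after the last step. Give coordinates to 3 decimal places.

X=-2436885.241 m, Y=-440855.819 m, Z=-5858792.529 m

start: φ=-67.219544°, λ=-169.755409°, h=1581.833 m
→ ECEF (a=6378137.000, f=1/298.257222101): X=-2437797.0817, Y=-440587.8624, Z=-5859395.3545
→ Helmert 7p (PV): X=-2437390.4404, Y=-440587.7516, Z=-5859308.4278
→ Helmert 7p (PV): X=-2436885.2415, Y=-440855.8192, Z=-5858792.5288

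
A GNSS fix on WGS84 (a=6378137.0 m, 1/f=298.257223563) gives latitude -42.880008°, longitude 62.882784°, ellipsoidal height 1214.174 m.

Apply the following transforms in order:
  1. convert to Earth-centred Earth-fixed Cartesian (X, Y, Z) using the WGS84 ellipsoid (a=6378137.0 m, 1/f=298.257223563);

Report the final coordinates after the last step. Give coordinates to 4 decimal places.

start: φ=-42.880008°, λ=62.882784°, h=1214.174 m
→ ECEF (a=6378137.000, f=1/298.257223563): X=2134078.8592, Y=4167267.5759, Z=-4318569.4325

X=2134078.8592 m, Y=4167267.5759 m, Z=-4318569.4325 m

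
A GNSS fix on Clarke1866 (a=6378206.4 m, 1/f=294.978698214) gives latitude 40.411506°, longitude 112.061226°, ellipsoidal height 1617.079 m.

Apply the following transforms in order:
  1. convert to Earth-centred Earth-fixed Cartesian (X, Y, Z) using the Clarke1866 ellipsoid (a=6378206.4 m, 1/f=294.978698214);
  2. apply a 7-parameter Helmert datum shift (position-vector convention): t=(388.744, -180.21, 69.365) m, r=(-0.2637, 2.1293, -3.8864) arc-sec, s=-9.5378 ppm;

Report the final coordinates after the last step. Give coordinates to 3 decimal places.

start: φ=40.411506°, λ=112.061226°, h=1617.079 m
→ ECEF (a=6378206.400, f=1/294.978698214): X=-1827119.2671, Y=4508402.3006, Z=4113732.5750
→ Helmert 7p (PV): X=-1826585.6846, Y=4508218.7754, Z=4113775.8018

X=-1826585.685 m, Y=4508218.775 m, Z=4113775.802 m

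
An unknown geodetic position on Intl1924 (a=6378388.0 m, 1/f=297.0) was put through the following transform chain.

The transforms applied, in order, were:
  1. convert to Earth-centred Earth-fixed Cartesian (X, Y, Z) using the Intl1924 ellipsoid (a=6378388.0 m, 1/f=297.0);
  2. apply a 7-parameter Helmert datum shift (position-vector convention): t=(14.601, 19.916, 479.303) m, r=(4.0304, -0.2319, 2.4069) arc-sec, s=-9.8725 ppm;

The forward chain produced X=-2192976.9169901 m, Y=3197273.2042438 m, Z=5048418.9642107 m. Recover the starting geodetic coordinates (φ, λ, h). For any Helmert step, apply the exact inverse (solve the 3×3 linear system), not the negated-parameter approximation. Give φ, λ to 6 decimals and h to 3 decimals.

start: X=-2192976.9170, Y=3197273.2042, Z=5048418.9642 m
→ Helmert⁻¹: X=-2192970.1827, Y=3197409.0794, Z=5047929.4859
→ geod (Bowring, a=6378388.000): φ=52.65961100°, λ=124.44460900°, h=216.3150 m

φ=52.659611°, λ=124.444609°, h=216.315 m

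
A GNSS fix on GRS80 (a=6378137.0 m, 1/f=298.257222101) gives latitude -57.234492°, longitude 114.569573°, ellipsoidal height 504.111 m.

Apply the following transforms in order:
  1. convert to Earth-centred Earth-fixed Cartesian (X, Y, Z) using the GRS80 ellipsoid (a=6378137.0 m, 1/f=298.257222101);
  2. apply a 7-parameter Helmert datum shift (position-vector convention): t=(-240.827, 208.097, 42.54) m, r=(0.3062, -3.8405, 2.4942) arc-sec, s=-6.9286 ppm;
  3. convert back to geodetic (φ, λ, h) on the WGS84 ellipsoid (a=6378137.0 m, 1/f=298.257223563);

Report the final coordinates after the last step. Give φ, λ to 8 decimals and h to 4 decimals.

start: φ=-57.234492°, λ=114.569573°, h=504.111 m
→ ECEF (a=6378137.000, f=1/298.257222101): X=-1438799.0902, Y=3147024.1364, Z=-5340501.5741
→ Helmert 7p (PV): X=-1438968.5670, Y=3147200.9587, Z=-5340444.1494
→ geod (Bowring, a=6378137.000): φ=-57.23246674°, λ=114.57090763°, h=580.9968 m

φ=-57.23246674°, λ=114.57090763°, h=580.9968 m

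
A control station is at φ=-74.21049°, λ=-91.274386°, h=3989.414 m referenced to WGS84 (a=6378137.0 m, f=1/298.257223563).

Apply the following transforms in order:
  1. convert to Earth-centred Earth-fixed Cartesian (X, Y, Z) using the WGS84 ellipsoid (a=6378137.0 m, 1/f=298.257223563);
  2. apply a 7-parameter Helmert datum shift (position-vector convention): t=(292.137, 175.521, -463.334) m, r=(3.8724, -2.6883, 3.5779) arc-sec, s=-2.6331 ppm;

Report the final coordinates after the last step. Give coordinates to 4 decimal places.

start: φ=-74.210490°, λ=-91.274386°, h=3989.414 m
→ ECEF (a=6378137.000, f=1/298.257223563): X=-38742.9227, Y=-1741575.8532, Z=-6119211.5416
→ Helmert 7p (PV): X=-38340.7211, Y=-1741281.5372, Z=-6119691.9642

X=-38340.7211 m, Y=-1741281.5372 m, Z=-6119691.9642 m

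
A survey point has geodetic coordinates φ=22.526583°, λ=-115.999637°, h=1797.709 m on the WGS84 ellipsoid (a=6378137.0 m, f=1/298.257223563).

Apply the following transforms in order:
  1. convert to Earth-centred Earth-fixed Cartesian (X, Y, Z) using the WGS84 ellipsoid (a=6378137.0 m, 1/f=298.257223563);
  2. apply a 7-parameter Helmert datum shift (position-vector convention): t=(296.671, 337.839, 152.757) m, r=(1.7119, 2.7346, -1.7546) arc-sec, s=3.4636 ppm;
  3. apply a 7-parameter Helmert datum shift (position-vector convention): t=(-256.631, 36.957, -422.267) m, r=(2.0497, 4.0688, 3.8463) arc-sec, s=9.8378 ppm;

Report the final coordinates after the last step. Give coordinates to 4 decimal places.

X=-2584486.9594 m, Y=-5299121.0111 m, Z=2428816.4988 m

start: φ=22.526583°, λ=-115.999637°, h=1797.709 m
→ ECEF (a=6378137.000, f=1/298.257223563): X=-2584626.4811, Y=-5299354.8158, Z=2429065.0918
→ Helmert 7p (PV): X=-2584351.6376, Y=-5299033.5055, Z=2429216.5462
→ Helmert 7p (PV): X=-2584486.9594, Y=-5299121.0111, Z=2428816.4988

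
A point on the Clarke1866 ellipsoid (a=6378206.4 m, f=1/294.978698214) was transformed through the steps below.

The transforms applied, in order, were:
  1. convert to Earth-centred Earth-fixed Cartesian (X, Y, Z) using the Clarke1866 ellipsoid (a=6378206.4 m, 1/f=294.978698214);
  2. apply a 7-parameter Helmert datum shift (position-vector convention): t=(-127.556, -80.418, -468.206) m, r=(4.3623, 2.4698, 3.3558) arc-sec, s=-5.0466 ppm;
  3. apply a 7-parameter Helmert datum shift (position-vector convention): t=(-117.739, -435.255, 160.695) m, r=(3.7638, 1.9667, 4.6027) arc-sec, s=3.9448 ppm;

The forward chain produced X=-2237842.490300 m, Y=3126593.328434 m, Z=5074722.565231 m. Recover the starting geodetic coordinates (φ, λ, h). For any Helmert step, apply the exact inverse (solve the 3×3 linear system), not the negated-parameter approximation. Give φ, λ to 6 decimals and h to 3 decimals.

φ=53.034291°, λ=125.582925°, h=2789.130 m

start: X=-2237842.4903, Y=3126593.3284, Z=5074722.5652 m
→ Helmert⁻¹: X=-2237694.5271, Y=3127158.7769, Z=5074463.4536
→ Helmert⁻¹: X=-2237588.1485, Y=3127398.7095, Z=5074864.3367
→ geod (Bowring, a=6378206.400): φ=53.03429100°, λ=125.58292500°, h=2789.1300 m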